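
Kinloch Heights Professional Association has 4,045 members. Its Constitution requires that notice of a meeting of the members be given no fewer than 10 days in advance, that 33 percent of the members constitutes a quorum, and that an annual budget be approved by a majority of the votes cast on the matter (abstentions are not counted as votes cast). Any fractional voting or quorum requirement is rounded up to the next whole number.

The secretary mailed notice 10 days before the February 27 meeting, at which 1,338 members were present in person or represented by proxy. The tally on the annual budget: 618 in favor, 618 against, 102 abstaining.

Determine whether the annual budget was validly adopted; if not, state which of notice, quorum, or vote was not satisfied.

Invalid — vote requirement not satisfied.

Notice: 10 days given; 10 required. Satisfied.
Quorum: 33% of 4,045 = 1,334.85, rounded up to 1,335; 1,338 present. Satisfied.
Vote: requires a majority of the votes cast (1,338 − 102 abstaining = 1,236); a majority of 1236 is 619, so 619 needed; 618 in favor. Not satisfied.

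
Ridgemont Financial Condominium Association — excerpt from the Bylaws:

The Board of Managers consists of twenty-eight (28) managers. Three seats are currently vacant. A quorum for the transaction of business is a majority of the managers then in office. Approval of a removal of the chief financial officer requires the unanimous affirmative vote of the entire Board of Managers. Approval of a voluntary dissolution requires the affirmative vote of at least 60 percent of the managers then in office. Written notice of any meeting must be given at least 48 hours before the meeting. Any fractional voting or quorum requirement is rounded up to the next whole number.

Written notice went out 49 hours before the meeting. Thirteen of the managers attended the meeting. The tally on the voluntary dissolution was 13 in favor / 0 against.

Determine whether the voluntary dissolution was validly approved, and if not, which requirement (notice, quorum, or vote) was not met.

Invalid — vote requirement not satisfied.

Notice: 49 hours given; 48 required (49 ≥ 48). Satisfied.
Quorum: 13 present; quorum is 13. Satisfied.
Vote: the voluntary dissolution requires three-fifths of the managers then in office (25). 3/5 of 25 = 15, so 15 affirmative votes are needed; 13 voted in favor. Not satisfied.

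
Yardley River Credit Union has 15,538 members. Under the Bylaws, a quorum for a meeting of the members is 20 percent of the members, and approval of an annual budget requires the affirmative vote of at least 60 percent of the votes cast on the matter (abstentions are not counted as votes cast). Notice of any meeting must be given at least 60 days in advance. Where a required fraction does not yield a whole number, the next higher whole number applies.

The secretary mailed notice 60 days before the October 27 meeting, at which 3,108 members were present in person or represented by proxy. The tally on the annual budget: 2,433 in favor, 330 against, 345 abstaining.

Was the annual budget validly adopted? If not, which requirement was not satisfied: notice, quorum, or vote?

Notice: 60 days given; 60 required. Satisfied.
Quorum: 20% of 15,538 = 3,107.60, rounded up to 3,108; 3,108 present. Satisfied.
Vote: requires three-fifths of the votes cast (3,108 − 345 abstaining = 2,763); 3/5 of 2763 = 1657.80, rounded up to 1658, so 1,658 needed; 2,433 in favor. Satisfied.

Valid — all requirements satisfied.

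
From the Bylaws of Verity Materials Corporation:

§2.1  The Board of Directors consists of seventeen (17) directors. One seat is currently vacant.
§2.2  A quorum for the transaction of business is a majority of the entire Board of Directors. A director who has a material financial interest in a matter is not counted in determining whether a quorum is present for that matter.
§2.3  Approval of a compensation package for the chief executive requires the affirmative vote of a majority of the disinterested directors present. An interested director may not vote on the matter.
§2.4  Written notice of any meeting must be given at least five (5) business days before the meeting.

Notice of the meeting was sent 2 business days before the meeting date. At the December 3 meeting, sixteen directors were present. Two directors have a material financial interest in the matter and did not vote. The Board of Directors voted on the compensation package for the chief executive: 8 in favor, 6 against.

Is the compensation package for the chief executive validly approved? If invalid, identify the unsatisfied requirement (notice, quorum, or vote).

Invalid — notice requirement not satisfied.

Notice: 2 business days given; 5 required (2 < 5). Not satisfied.
Quorum: 16 present, but the 2 interested directors do not count, leaving 14. Quorum is 9. Satisfied.
Vote: the compensation package for the chief executive requires a majority of the disinterested directors present (16 − 2 = 14). A majority of 14 is 8, so 8 affirmative votes are needed; 8 voted in favor. Satisfied.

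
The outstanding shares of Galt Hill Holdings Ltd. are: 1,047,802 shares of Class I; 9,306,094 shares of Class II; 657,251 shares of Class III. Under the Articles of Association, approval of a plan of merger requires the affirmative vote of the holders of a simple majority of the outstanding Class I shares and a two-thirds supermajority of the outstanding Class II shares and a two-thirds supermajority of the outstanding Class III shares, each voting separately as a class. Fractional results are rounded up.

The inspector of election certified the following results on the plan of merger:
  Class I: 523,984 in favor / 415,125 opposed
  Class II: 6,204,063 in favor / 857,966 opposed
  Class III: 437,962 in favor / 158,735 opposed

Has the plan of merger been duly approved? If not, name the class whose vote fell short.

Not approved — the Class III shares did not give the required vote.

Class I: a majority of 1047802 is 523902; 523,902 required, 523,984 in favor — approved.
Class II: 2/3 of 9306094 = 6204062.67, rounded up to 6204063; 6,204,063 required, 6,204,063 in favor — approved.
Class III: 2/3 of 657251 = 438167.33, rounded up to 438168; 438,168 required, 437,962 in favor — not approved.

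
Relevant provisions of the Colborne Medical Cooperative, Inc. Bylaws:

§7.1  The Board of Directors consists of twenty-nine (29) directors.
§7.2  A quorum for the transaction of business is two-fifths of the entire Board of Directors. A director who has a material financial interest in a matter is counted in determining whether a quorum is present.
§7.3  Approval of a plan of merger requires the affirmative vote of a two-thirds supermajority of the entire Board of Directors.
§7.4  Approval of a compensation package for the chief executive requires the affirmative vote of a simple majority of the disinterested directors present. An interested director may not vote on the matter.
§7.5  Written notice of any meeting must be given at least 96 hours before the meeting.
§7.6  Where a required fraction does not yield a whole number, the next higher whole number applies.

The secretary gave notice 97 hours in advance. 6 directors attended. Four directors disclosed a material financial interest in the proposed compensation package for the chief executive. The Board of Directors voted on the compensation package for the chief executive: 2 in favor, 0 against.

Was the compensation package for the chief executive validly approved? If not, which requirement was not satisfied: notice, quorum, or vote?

Notice: 97 hours given; 96 required (97 ≥ 96). Satisfied.
Quorum: 6 present (interested directors count toward quorum); quorum is 12. Not satisfied.
Vote: the compensation package for the chief executive requires a majority of the disinterested directors present (6 − 4 = 2). A majority of 2 is 2, so 2 affirmative votes are needed; 2 voted in favor. Satisfied. (Moot — without a quorum no business can be validly transacted.)

Invalid — quorum requirement not satisfied.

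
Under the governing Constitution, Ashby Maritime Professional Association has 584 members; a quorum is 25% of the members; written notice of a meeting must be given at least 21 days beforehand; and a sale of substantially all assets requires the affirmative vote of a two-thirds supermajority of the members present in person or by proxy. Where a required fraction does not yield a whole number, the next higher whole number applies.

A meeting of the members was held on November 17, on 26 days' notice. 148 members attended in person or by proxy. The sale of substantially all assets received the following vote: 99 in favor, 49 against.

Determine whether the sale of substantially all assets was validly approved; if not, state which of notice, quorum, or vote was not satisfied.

Valid — all requirements satisfied.

Notice: 26 days given; 21 required. Satisfied.
Quorum: 25% of 584 = 146; 148 present. Satisfied.
Vote: requires two-thirds of those present (148); 2/3 of 148 = 98.67, rounded up to 99, so 99 needed; 99 in favor. Satisfied.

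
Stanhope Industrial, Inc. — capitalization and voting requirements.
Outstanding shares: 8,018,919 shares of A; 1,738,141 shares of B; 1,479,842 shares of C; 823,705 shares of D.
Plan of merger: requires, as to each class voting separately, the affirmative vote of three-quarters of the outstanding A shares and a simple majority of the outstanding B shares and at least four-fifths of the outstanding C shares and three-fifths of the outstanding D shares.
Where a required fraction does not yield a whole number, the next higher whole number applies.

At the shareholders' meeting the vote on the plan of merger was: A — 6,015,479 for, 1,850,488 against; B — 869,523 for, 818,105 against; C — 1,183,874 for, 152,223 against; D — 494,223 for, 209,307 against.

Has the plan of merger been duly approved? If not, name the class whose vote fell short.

A: 3/4 of 8018919 = 6014189.25, rounded up to 6014190; 6,014,190 required, 6,015,479 in favor — approved.
B: a majority of 1738141 is 869071; 869,071 required, 869,523 in favor — approved.
C: 4/5 of 1479842 = 1183873.60, rounded up to 1183874; 1,183,874 required, 1,183,874 in favor — approved.
D: 3/5 of 823705 = 494223; 494,223 required, 494,223 in favor — approved.

Approved — every class gave the required vote.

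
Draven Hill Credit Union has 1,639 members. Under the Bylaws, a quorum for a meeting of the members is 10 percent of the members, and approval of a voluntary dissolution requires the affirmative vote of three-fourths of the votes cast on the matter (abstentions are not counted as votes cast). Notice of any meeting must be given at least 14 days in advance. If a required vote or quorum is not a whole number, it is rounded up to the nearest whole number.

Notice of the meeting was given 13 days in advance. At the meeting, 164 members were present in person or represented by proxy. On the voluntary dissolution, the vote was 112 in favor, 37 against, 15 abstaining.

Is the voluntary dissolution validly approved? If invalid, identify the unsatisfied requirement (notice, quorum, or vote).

Invalid — notice requirement not satisfied.

Notice: 13 days given; 14 required. Not satisfied.
Quorum: 10% of 1,639 = 163.90, rounded up to 164; 164 present. Satisfied.
Vote: requires three-fourths of the votes cast (164 − 15 abstaining = 149); 3/4 of 149 = 111.75, rounded up to 112, so 112 needed; 112 in favor. Satisfied.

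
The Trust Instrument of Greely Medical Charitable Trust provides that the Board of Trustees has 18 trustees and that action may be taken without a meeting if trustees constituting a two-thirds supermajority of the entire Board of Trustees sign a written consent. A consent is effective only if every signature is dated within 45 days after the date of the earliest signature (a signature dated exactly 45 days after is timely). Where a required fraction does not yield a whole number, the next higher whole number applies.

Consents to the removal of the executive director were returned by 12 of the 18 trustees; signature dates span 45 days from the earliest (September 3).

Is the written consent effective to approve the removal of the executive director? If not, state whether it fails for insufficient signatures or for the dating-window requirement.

Signatures required: a two-thirds supermajority of 18 — 2/3 of 18 = 12, so 12 needed; 12 signed. Sufficient.
Dating window: the latest signature is 45 days after the earliest; the limit is 45 days. Within the window.

Effective — both the signature and dating-window requirements are satisfied.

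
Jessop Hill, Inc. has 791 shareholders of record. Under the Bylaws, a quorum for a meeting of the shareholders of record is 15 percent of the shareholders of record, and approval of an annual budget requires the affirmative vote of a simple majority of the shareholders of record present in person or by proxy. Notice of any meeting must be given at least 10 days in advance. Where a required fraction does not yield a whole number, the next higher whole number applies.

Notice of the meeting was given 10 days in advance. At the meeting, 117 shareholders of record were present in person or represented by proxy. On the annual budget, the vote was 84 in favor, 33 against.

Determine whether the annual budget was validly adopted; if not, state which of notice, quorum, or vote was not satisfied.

Invalid — quorum requirement not satisfied.

Notice: 10 days given; 10 required. Satisfied.
Quorum: 15% of 791 = 118.65, rounded up to 119; 117 present. Not satisfied.
Vote: requires a majority of those present (117); a majority of 117 is 59, so 59 needed; 84 in favor. Satisfied.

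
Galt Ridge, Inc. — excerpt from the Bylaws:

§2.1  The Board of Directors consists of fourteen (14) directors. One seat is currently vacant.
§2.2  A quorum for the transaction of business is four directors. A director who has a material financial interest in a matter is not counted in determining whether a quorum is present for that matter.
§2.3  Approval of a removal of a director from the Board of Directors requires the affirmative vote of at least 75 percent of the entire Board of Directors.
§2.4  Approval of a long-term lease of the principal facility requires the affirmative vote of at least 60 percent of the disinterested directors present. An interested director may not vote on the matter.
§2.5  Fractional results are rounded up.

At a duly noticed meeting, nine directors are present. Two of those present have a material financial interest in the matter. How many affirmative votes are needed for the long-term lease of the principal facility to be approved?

5

The long-term lease of the principal facility requires three-fifths of the disinterested directors present (9 − 2 = 7).
3/5 of 7 = 4.20, rounded up to 5.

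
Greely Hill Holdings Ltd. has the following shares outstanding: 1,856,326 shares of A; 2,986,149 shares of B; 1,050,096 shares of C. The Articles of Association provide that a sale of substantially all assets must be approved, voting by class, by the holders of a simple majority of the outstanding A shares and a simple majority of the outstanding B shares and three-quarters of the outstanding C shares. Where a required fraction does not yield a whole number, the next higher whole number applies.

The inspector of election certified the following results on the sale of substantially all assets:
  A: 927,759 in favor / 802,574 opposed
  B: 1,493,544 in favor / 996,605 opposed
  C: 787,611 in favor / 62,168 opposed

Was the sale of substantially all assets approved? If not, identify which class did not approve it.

Not approved — the A shares did not give the required vote.

A: a majority of 1856326 is 928164; 928,164 required, 927,759 in favor — not approved.
B: a majority of 2986149 is 1493075; 1,493,075 required, 1,493,544 in favor — approved.
C: 3/4 of 1050096 = 787572; 787,572 required, 787,611 in favor — approved.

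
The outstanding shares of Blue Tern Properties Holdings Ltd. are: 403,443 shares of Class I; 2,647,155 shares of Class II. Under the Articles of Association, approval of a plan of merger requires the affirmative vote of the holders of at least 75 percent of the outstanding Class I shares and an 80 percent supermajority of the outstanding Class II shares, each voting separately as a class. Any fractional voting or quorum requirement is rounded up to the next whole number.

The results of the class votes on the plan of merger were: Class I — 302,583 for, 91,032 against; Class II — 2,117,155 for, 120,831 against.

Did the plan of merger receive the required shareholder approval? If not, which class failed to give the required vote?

Class I: 3/4 of 403443 = 302582.25, rounded up to 302583; 302,583 required, 302,583 in favor — approved.
Class II: 4/5 of 2647155 = 2117724; 2,117,724 required, 2,117,155 in favor — not approved.

Not approved — the Class II shares did not give the required vote.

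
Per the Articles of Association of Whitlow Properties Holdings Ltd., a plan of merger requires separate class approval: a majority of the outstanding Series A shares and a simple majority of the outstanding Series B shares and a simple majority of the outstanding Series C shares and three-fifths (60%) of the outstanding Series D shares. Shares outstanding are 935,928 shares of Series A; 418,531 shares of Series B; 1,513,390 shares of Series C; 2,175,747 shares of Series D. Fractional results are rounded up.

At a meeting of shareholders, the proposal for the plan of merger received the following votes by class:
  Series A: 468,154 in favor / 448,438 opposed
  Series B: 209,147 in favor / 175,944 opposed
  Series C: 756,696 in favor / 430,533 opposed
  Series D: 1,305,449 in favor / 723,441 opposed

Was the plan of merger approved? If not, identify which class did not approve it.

Not approved — the Series B shares did not give the required vote.

Series A: a majority of 935928 is 467965; 467,965 required, 468,154 in favor — approved.
Series B: a majority of 418531 is 209266; 209,266 required, 209,147 in favor — not approved.
Series C: a majority of 1513390 is 756696; 756,696 required, 756,696 in favor — approved.
Series D: 3/5 of 2175747 = 1305448.20, rounded up to 1305449; 1,305,449 required, 1,305,449 in favor — approved.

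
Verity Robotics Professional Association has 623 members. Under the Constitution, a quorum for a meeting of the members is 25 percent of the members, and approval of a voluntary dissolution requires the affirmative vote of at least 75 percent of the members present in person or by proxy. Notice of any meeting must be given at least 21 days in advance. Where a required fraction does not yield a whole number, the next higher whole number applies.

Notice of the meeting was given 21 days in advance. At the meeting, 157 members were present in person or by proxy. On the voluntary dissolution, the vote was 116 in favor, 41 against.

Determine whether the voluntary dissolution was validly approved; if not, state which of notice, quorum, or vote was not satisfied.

Notice: 21 days given; 21 required. Satisfied.
Quorum: 25% of 623 = 155.75, rounded up to 156; 157 present. Satisfied.
Vote: requires three-fourths of those present (157); 3/4 of 157 = 117.75, rounded up to 118, so 118 needed; 116 in favor. Not satisfied.

Invalid — vote requirement not satisfied.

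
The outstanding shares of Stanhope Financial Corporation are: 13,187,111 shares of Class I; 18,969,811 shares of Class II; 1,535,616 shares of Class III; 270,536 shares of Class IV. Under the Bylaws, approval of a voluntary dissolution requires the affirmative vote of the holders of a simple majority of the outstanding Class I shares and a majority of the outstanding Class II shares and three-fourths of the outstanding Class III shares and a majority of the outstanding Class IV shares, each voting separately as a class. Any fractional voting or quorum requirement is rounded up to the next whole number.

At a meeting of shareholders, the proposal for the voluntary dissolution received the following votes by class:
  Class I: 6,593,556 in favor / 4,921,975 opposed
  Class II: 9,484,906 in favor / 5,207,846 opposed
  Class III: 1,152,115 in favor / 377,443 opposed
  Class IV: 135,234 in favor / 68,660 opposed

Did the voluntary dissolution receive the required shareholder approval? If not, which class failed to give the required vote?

Class I: a majority of 13187111 is 6593556; 6,593,556 required, 6,593,556 in favor — approved.
Class II: a majority of 18969811 is 9484906; 9,484,906 required, 9,484,906 in favor — approved.
Class III: 3/4 of 1535616 = 1151712; 1,151,712 required, 1,152,115 in favor — approved.
Class IV: a majority of 270536 is 135269; 135,269 required, 135,234 in favor — not approved.

Not approved — the Class IV shares did not give the required vote.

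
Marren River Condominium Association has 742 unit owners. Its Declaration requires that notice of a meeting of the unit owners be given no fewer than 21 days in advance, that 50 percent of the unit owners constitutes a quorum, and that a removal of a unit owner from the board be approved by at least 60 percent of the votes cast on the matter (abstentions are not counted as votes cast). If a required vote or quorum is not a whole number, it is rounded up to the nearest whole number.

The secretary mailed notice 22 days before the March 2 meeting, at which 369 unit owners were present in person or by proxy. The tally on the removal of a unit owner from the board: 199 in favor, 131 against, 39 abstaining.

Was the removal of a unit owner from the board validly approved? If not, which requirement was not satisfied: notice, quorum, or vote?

Notice: 22 days given; 21 required. Satisfied.
Quorum: 50% of 742 = 371; 369 present. Not satisfied.
Vote: requires three-fifths of the votes cast (369 − 39 abstaining = 330); 3/5 of 330 = 198, so 198 needed; 199 in favor. Satisfied.

Invalid — quorum requirement not satisfied.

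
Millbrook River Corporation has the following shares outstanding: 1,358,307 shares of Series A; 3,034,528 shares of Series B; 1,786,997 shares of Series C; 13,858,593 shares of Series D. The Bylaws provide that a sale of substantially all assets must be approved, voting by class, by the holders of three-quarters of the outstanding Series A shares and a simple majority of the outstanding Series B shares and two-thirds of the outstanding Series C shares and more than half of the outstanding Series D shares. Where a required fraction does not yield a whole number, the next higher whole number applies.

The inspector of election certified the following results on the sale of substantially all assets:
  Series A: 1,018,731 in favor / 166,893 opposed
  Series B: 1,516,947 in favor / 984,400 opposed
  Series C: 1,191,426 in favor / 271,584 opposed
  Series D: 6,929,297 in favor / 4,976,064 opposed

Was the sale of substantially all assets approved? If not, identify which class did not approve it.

Series A: 3/4 of 1358307 = 1018730.25, rounded up to 1018731; 1,018,731 required, 1,018,731 in favor — approved.
Series B: a majority of 3034528 is 1517265; 1,517,265 required, 1,516,947 in favor — not approved.
Series C: 2/3 of 1786997 = 1191331.33, rounded up to 1191332; 1,191,332 required, 1,191,426 in favor — approved.
Series D: a majority of 13858593 is 6929297; 6,929,297 required, 6,929,297 in favor — approved.

Not approved — the Series B shares did not give the required vote.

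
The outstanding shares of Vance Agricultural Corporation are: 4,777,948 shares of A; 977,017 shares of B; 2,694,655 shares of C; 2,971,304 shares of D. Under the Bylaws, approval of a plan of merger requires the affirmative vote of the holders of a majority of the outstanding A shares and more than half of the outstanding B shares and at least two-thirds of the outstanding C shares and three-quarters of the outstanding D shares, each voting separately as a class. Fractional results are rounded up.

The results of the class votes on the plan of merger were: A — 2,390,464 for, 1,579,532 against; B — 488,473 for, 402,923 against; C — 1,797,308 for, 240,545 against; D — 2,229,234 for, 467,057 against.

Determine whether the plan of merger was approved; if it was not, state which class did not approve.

A: a majority of 4777948 is 2388975; 2,388,975 required, 2,390,464 in favor — approved.
B: a majority of 977017 is 488509; 488,509 required, 488,473 in favor — not approved.
C: 2/3 of 2694655 = 1796436.67, rounded up to 1796437; 1,796,437 required, 1,797,308 in favor — approved.
D: 3/4 of 2971304 = 2228478; 2,228,478 required, 2,229,234 in favor — approved.

Not approved — the B shares did not give the required vote.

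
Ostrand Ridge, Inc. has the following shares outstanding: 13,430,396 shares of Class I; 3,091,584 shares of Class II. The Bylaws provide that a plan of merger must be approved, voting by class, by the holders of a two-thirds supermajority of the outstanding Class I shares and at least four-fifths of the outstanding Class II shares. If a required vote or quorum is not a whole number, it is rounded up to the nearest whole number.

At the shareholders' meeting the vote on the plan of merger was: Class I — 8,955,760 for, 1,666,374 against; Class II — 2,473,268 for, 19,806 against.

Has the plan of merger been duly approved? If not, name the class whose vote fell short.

Approved — every class gave the required vote.

Class I: 2/3 of 13430396 = 8953597.33, rounded up to 8953598; 8,953,598 required, 8,955,760 in favor — approved.
Class II: 4/5 of 3091584 = 2473267.20, rounded up to 2473268; 2,473,268 required, 2,473,268 in favor — approved.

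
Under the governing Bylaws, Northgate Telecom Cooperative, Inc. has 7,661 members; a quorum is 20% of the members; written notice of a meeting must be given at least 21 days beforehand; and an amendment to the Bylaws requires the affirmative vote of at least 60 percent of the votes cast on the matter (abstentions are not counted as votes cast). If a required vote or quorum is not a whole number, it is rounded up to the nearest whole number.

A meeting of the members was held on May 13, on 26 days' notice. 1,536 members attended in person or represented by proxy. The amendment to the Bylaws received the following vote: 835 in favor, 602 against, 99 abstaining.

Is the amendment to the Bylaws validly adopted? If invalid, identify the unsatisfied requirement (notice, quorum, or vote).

Invalid — vote requirement not satisfied.

Notice: 26 days given; 21 required. Satisfied.
Quorum: 20% of 7,661 = 1,532.20, rounded up to 1,533; 1,536 present. Satisfied.
Vote: requires three-fifths of the votes cast (1,536 − 99 abstaining = 1,437); 3/5 of 1437 = 862.20, rounded up to 863, so 863 needed; 835 in favor. Not satisfied.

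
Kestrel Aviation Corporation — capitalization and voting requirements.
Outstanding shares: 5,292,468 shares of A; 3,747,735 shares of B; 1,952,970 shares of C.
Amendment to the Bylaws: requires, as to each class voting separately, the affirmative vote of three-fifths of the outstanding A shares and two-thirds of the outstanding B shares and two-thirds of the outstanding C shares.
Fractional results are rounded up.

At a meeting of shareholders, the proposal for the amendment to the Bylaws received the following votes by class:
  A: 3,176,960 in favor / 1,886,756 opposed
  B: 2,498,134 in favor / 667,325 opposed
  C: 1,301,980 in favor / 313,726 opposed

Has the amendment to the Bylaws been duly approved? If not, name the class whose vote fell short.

Not approved — the B shares did not give the required vote.

A: 3/5 of 5292468 = 3175480.80, rounded up to 3175481; 3,175,481 required, 3,176,960 in favor — approved.
B: 2/3 of 3747735 = 2498490; 2,498,490 required, 2,498,134 in favor — not approved.
C: 2/3 of 1952970 = 1301980; 1,301,980 required, 1,301,980 in favor — approved.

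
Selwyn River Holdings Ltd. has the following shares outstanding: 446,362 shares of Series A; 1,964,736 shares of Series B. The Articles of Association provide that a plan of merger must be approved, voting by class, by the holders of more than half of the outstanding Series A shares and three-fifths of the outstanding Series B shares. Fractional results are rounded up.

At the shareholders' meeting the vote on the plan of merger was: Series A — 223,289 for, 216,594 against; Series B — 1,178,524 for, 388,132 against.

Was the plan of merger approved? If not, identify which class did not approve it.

Series A: a majority of 446362 is 223182; 223,182 required, 223,289 in favor — approved.
Series B: 3/5 of 1964736 = 1178841.60, rounded up to 1178842; 1,178,842 required, 1,178,524 in favor — not approved.

Not approved — the Series B shares did not give the required vote.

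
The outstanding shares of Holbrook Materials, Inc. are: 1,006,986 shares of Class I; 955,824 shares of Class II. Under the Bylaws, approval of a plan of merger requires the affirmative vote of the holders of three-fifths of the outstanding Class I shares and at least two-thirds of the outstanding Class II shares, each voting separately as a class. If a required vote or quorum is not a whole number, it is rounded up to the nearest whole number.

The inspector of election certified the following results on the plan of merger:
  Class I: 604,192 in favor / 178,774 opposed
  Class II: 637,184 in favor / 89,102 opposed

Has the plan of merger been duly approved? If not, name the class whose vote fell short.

Not approved — the Class II shares did not give the required vote.

Class I: 3/5 of 1006986 = 604191.60, rounded up to 604192; 604,192 required, 604,192 in favor — approved.
Class II: 2/3 of 955824 = 637216; 637,216 required, 637,184 in favor — not approved.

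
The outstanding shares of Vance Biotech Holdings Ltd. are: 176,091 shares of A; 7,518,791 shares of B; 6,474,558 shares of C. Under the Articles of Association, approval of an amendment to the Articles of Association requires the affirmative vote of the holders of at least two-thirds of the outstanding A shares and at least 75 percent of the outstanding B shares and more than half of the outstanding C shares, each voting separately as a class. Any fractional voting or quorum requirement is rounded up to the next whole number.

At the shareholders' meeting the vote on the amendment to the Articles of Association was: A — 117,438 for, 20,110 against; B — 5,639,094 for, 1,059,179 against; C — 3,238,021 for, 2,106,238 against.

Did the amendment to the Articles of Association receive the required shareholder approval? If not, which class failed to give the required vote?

A: 2/3 of 176091 = 117394; 117,394 required, 117,438 in favor — approved.
B: 3/4 of 7518791 = 5639093.25, rounded up to 5639094; 5,639,094 required, 5,639,094 in favor — approved.
C: a majority of 6474558 is 3237280; 3,237,280 required, 3,238,021 in favor — approved.

Approved — every class gave the required vote.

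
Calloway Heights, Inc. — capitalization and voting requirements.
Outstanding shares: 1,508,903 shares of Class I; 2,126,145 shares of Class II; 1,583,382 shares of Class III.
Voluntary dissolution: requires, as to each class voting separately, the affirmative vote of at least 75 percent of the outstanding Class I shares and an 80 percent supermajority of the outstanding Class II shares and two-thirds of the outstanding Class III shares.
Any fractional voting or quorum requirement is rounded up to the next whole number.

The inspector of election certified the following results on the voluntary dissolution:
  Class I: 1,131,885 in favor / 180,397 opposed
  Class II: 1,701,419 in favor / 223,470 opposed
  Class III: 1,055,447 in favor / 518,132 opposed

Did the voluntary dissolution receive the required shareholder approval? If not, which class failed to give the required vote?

Not approved — the Class III shares did not give the required vote.

Class I: 3/4 of 1508903 = 1131677.25, rounded up to 1131678; 1,131,678 required, 1,131,885 in favor — approved.
Class II: 4/5 of 2126145 = 1700916; 1,700,916 required, 1,701,419 in favor — approved.
Class III: 2/3 of 1583382 = 1055588; 1,055,588 required, 1,055,447 in favor — not approved.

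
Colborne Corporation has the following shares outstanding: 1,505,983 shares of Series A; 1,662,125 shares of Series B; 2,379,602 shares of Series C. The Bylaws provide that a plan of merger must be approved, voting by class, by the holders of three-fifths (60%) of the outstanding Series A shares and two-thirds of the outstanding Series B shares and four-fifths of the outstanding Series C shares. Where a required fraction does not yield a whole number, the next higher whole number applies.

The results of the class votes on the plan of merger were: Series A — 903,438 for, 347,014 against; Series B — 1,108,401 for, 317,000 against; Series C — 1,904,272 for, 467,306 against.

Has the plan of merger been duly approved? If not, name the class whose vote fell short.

Not approved — the Series A shares did not give the required vote.

Series A: 3/5 of 1505983 = 903589.80, rounded up to 903590; 903,590 required, 903,438 in favor — not approved.
Series B: 2/3 of 1662125 = 1108083.33, rounded up to 1108084; 1,108,084 required, 1,108,401 in favor — approved.
Series C: 4/5 of 2379602 = 1903681.60, rounded up to 1903682; 1,903,682 required, 1,904,272 in favor — approved.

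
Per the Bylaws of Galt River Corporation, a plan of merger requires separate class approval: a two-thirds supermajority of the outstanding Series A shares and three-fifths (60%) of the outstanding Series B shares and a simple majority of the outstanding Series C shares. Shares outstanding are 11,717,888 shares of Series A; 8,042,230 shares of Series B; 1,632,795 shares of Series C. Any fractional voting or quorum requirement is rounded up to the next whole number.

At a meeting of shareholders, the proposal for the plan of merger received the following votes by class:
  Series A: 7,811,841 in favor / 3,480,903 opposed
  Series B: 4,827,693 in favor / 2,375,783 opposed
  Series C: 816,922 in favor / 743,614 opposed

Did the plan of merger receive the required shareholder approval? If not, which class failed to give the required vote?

Series A: 2/3 of 11717888 = 7811925.33, rounded up to 7811926; 7,811,926 required, 7,811,841 in favor — not approved.
Series B: 3/5 of 8042230 = 4825338; 4,825,338 required, 4,827,693 in favor — approved.
Series C: a majority of 1632795 is 816398; 816,398 required, 816,922 in favor — approved.

Not approved — the Series A shares did not give the required vote.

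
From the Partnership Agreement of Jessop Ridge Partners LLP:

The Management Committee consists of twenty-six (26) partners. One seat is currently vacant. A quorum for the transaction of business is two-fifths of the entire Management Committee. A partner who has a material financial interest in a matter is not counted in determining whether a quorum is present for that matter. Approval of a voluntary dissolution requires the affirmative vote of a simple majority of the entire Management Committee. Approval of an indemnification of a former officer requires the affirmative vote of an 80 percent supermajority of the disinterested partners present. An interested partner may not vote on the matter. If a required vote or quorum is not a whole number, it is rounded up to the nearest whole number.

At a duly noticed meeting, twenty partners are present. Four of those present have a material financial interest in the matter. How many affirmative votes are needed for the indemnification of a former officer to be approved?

The indemnification of a former officer requires four-fifths of the disinterested partners present (20 − 4 = 16).
4/5 of 16 = 12.80, rounded up to 13.

13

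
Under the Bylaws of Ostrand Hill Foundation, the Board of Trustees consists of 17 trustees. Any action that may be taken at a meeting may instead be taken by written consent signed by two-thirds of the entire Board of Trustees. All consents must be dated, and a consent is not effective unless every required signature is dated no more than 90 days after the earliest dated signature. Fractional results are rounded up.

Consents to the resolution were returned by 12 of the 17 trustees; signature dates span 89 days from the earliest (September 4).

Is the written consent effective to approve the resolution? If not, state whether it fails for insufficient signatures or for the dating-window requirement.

Signatures required: two-thirds of 17 — 2/3 of 17 = 11.33, rounded up to 12, so 12 needed; 12 signed. Sufficient.
Dating window: the latest signature is 89 days after the earliest; the limit is 90 days. Within the window.

Effective — both the signature and dating-window requirements are satisfied.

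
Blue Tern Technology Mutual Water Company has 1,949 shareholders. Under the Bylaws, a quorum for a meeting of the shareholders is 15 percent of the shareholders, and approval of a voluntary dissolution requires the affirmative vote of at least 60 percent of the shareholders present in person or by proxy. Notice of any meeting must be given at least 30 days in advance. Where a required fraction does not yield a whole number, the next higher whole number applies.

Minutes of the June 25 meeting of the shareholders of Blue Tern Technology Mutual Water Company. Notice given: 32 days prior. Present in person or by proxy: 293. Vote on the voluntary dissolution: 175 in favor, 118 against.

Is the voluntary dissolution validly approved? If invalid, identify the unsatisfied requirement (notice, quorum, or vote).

Invalid — vote requirement not satisfied.

Notice: 32 days given; 30 required. Satisfied.
Quorum: 15% of 1,949 = 292.35, rounded up to 293; 293 present. Satisfied.
Vote: requires three-fifths of those present (293); 3/5 of 293 = 175.80, rounded up to 176, so 176 needed; 175 in favor. Not satisfied.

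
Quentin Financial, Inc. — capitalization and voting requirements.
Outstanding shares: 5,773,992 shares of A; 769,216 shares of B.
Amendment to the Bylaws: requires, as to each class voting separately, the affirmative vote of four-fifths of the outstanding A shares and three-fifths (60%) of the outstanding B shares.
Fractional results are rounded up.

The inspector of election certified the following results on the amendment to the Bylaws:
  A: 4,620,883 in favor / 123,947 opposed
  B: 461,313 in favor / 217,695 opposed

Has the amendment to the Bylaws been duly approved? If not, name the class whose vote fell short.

Not approved — the B shares did not give the required vote.

A: 4/5 of 5773992 = 4619193.60, rounded up to 4619194; 4,619,194 required, 4,620,883 in favor — approved.
B: 3/5 of 769216 = 461529.60, rounded up to 461530; 461,530 required, 461,313 in favor — not approved.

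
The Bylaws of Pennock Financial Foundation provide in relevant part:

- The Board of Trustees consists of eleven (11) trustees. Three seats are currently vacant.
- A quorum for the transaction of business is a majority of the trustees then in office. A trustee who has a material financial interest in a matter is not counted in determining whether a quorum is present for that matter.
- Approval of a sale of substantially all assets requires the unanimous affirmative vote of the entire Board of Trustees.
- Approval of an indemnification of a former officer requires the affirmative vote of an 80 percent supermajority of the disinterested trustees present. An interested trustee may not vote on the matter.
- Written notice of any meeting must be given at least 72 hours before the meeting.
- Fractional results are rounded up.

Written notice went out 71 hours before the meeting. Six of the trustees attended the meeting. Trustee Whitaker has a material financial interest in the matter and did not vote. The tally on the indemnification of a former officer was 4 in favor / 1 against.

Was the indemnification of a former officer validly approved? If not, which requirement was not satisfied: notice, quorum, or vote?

Invalid — notice requirement not satisfied.

Notice: 71 hours given; 72 required (71 < 72). Not satisfied.
Quorum: 6 present, but the 1 interested trustee does not count, leaving 5. Quorum is 5. Satisfied.
Vote: the indemnification of a former officer requires four-fifths of the disinterested trustees present (6 − 1 = 5). 4/5 of 5 = 4, so 4 affirmative votes are needed; 4 voted in favor. Satisfied.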